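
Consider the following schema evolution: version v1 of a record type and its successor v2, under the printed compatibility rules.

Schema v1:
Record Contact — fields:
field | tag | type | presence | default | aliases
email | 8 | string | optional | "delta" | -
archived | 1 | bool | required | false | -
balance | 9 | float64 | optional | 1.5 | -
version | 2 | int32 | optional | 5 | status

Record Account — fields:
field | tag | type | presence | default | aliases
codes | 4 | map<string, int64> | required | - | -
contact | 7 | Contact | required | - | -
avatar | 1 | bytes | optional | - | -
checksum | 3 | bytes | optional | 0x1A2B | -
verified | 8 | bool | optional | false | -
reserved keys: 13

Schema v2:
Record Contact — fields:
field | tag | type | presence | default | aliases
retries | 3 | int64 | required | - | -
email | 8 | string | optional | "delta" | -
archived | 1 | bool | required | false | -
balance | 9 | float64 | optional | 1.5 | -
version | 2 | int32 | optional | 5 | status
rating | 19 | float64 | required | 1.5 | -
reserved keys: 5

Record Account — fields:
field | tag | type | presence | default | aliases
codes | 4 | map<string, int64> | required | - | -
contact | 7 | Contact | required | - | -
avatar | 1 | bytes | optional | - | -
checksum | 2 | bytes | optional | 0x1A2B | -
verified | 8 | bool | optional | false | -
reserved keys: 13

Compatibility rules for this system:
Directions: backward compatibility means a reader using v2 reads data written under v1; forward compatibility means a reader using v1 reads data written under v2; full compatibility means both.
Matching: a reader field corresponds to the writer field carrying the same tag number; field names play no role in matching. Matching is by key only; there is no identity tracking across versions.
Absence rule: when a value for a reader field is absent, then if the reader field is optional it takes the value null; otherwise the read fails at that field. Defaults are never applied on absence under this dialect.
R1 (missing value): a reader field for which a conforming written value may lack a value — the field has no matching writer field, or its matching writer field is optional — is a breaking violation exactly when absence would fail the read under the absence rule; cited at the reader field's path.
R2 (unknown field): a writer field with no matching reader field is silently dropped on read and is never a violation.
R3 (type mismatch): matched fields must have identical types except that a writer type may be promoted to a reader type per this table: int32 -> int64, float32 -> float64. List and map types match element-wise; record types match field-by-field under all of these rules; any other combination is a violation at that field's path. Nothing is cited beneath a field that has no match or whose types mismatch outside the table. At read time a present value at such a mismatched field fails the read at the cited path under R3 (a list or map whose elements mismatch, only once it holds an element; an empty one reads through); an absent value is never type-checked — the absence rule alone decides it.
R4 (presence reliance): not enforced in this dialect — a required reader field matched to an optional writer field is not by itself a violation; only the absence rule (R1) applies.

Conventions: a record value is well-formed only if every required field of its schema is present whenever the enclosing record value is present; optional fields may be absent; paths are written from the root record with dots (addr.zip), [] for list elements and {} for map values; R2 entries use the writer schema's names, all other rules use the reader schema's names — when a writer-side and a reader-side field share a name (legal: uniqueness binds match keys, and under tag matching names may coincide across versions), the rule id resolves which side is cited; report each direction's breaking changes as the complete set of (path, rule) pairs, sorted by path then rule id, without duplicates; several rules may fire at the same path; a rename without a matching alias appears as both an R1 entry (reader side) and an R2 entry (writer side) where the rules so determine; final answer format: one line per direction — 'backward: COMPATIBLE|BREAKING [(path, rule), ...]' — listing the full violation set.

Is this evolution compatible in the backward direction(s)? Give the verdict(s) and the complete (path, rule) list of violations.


backward: BREAKING [(contact.rating, R1), (contact.retries, R1)]

in Account below, arrows point writer -> reader
backward analysis of Account with v2 as reader and v1 as writer:
  codes <- codes (map<string, int64> -> map<string, int64>, writer required)
  contact <- contact (Contact -> Contact, writer required)
  avatar <- avatar (bytes -> bytes, writer optional)
  no writer field matches reader checksum
  verified <- verified (bool -> bool, writer optional)
  writer field checksum has no reader counterpart
  no writer field matches reader contact.retries
  contact.email <- contact.email (string -> string, writer optional)
  contact.archived <- contact.archived (bool -> bool, writer required)
  contact.balance <- contact.balance (float64 -> float64, writer optional)
  contact.version <- contact.version (int32 -> int32, writer optional)
  no writer field matches reader contact.rating
  breaking: (contact.rating, R1)
  breaking: (contact.retries, R1)
  => backward verdict for Account: BREAKING, 2 violation(s)
the rest of the Account diff is inert for this question:
  field checksum in record Account: tag 3 changed to 2 -> inert for the asked Account verdict: nothing fires


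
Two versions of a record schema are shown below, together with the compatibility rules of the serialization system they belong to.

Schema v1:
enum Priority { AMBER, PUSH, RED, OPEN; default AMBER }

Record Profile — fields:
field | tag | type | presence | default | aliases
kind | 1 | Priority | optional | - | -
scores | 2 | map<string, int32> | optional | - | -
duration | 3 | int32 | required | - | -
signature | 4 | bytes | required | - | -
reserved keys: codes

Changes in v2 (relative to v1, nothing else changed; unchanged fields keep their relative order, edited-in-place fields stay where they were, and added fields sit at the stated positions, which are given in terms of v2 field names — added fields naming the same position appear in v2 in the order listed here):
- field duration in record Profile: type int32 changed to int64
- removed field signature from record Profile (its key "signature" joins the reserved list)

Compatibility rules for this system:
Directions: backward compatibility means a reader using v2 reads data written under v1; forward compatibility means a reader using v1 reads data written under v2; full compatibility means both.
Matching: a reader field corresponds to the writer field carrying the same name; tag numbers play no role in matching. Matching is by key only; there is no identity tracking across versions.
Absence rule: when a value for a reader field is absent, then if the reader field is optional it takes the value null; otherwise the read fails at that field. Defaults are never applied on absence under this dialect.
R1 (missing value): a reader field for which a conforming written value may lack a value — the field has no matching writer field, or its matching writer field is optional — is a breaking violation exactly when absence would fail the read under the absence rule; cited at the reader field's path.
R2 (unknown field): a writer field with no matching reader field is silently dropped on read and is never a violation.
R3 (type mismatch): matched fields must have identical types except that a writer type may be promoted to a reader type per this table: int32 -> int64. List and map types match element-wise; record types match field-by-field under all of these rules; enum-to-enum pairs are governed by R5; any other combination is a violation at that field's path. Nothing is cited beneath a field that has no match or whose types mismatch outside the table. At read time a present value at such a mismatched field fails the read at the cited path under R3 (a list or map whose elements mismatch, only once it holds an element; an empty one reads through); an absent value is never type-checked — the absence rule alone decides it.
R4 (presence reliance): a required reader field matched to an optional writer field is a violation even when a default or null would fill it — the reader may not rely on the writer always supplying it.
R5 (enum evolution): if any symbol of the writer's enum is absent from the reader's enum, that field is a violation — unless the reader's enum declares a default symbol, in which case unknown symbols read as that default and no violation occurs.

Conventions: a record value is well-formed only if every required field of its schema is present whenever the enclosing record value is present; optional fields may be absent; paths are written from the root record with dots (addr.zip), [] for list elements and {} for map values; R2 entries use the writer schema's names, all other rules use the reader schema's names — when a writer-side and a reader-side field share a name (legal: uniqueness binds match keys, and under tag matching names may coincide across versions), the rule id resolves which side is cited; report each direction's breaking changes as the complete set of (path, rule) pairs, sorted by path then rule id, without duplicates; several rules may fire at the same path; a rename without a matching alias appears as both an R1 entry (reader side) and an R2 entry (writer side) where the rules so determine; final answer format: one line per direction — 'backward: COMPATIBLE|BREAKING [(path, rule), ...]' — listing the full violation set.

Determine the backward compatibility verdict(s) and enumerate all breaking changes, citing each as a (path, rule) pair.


in Profile below, arrows point writer -> reader
backward on Profile — v2 reading data written by v1:
  kind: Priority -> Priority, writer optional; from kind
  scores: map<string, int32> -> map<string, int32>, writer optional; from scores
  duration: int32 -> int64, writer required; from duration
  leftover writer field: signature
  => backward: COMPATIBLE
diffs on Profile not affecting the asked answer:
  field duration in record Profile: type int32 changed to int64 -> fires only in the forward direction of Profile, which is not asked here
  removed field signature from record Profile (its key "signature" joins the reserved list) -> fires only in the forward direction of Profile, which is not asked here

backward: COMPATIBLE []


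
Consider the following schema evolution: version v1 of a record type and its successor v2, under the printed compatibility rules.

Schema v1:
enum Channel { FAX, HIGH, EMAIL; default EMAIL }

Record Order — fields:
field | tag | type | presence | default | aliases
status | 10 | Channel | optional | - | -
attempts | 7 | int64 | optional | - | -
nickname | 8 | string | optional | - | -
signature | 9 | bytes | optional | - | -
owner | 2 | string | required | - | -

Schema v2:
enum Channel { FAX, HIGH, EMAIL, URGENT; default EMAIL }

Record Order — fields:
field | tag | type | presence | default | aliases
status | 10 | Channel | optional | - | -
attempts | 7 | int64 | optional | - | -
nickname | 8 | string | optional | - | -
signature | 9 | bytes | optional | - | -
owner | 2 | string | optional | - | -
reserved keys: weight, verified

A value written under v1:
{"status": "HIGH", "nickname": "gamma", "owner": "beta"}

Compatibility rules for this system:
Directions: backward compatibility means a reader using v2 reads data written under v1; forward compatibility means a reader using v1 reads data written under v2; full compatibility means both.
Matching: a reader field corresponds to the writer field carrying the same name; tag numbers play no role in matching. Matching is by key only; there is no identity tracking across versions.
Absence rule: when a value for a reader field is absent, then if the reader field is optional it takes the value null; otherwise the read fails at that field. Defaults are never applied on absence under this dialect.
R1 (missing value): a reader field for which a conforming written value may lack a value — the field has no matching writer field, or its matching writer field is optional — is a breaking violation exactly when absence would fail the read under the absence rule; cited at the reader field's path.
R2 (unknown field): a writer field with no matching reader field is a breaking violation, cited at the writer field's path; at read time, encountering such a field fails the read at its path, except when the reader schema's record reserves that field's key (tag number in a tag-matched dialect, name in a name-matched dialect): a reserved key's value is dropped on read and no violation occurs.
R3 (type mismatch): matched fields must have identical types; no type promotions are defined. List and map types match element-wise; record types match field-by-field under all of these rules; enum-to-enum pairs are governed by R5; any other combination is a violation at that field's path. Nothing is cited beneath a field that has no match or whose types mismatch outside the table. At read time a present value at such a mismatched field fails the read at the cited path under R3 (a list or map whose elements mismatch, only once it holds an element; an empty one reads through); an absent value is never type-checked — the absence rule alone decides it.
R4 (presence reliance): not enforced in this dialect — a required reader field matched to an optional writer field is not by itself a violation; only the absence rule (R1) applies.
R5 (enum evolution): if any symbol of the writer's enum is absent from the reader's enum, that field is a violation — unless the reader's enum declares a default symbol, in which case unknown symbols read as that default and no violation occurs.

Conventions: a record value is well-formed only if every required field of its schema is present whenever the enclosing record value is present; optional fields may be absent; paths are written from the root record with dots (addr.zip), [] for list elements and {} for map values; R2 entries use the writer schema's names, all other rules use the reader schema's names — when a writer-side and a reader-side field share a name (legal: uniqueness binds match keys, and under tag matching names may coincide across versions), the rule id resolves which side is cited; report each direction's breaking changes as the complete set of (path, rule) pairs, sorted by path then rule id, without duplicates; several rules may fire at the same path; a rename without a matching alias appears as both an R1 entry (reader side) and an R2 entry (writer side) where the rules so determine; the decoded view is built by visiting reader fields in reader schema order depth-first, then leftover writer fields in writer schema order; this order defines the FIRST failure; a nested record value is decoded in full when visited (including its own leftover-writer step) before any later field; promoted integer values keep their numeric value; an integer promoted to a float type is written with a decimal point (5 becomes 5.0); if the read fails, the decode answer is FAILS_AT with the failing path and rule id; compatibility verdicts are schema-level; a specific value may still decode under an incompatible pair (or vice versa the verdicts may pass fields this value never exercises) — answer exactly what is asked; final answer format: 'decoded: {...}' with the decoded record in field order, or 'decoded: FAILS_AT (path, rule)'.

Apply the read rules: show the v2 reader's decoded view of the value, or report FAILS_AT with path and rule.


the writer's type comes first in each Order pair
migrating the Order value to v2:
  status := "HIGH"
  attempts := null (not supplied -> null)
  nickname := "gamma"
  signature := null (not supplied -> null)
  owner := "beta"
  => decoded: {"status": "HIGH", "attempts": null, "nickname": "gamma", "signature": null, "owner": "beta"}
diffs on Order not affecting the asked answer:
  field owner in record Order: required changed to optional -> shifts the Order verdicts, not this decode
  enum Channel (field status in record Order): symbol URGENT added -> triggers nothing under the printed rules; the Order answer is the same either way

decoded: {"status": "HIGH", "attempts": null, "nickname": "gamma", "signature": null, "owner": "beta"}


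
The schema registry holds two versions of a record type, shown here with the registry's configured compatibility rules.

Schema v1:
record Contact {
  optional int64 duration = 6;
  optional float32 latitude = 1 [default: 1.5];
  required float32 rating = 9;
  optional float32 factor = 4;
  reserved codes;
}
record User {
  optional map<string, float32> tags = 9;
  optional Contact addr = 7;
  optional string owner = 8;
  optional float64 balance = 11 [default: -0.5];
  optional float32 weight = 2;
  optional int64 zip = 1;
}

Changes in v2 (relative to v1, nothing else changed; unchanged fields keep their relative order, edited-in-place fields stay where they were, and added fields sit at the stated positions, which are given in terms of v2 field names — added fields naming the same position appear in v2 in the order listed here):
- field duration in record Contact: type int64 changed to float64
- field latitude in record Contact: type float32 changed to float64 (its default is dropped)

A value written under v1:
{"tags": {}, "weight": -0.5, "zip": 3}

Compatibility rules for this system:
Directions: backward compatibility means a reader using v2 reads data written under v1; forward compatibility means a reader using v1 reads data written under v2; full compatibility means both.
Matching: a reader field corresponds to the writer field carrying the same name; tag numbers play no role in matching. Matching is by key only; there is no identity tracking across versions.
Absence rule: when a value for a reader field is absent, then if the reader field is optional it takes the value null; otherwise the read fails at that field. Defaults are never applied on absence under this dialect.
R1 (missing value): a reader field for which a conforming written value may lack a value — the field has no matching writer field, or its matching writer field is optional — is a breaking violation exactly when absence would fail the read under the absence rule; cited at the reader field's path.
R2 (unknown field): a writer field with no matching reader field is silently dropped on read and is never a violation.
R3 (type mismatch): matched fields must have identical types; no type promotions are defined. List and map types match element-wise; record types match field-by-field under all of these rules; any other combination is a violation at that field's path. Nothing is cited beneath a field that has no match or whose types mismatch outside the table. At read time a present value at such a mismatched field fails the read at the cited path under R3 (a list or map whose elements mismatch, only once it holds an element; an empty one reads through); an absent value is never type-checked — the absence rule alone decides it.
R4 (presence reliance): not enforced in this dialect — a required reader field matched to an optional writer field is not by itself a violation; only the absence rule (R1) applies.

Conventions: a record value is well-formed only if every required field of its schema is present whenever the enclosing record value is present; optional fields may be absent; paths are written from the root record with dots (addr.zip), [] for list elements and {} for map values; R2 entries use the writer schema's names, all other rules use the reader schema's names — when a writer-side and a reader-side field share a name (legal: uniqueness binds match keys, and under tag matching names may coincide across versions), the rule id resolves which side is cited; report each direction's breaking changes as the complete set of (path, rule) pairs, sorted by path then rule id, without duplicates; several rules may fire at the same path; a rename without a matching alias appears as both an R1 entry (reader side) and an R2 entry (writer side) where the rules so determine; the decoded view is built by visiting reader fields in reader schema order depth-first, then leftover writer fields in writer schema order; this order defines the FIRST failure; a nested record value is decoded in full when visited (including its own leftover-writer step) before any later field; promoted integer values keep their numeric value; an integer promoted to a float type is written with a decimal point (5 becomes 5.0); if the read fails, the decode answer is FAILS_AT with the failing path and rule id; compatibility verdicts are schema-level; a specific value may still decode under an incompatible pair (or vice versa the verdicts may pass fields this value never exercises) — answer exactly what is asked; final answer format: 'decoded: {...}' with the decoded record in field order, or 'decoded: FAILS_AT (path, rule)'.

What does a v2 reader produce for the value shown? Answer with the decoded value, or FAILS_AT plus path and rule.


decoded: {"tags": {}, "addr": null, "owner": null, "balance": null, "weight": -0.5, "zip": 3}

in User below, arrows point writer -> reader
decoding the User value with the v2 reader:
  tags := {}
  addr := null (absent, optional -> null)
  owner := null (absent, optional -> null)
  balance := null (absent, optional -> null)
  weight := -0.5
  zip := 3
  => decoded: {"tags": {}, "addr": null, "owner": null, "balance": null, "weight": -0.5, "zip": 3}
remaining User differences; none change what is asked:
  field duration in record Contact: type int64 changed to float64 -> a verdict-level change on User — the shown value reads the same
  field latitude in record Contact: type float32 changed to float64 (its default is dropped) -> a verdict-level change on User — the shown value reads the same


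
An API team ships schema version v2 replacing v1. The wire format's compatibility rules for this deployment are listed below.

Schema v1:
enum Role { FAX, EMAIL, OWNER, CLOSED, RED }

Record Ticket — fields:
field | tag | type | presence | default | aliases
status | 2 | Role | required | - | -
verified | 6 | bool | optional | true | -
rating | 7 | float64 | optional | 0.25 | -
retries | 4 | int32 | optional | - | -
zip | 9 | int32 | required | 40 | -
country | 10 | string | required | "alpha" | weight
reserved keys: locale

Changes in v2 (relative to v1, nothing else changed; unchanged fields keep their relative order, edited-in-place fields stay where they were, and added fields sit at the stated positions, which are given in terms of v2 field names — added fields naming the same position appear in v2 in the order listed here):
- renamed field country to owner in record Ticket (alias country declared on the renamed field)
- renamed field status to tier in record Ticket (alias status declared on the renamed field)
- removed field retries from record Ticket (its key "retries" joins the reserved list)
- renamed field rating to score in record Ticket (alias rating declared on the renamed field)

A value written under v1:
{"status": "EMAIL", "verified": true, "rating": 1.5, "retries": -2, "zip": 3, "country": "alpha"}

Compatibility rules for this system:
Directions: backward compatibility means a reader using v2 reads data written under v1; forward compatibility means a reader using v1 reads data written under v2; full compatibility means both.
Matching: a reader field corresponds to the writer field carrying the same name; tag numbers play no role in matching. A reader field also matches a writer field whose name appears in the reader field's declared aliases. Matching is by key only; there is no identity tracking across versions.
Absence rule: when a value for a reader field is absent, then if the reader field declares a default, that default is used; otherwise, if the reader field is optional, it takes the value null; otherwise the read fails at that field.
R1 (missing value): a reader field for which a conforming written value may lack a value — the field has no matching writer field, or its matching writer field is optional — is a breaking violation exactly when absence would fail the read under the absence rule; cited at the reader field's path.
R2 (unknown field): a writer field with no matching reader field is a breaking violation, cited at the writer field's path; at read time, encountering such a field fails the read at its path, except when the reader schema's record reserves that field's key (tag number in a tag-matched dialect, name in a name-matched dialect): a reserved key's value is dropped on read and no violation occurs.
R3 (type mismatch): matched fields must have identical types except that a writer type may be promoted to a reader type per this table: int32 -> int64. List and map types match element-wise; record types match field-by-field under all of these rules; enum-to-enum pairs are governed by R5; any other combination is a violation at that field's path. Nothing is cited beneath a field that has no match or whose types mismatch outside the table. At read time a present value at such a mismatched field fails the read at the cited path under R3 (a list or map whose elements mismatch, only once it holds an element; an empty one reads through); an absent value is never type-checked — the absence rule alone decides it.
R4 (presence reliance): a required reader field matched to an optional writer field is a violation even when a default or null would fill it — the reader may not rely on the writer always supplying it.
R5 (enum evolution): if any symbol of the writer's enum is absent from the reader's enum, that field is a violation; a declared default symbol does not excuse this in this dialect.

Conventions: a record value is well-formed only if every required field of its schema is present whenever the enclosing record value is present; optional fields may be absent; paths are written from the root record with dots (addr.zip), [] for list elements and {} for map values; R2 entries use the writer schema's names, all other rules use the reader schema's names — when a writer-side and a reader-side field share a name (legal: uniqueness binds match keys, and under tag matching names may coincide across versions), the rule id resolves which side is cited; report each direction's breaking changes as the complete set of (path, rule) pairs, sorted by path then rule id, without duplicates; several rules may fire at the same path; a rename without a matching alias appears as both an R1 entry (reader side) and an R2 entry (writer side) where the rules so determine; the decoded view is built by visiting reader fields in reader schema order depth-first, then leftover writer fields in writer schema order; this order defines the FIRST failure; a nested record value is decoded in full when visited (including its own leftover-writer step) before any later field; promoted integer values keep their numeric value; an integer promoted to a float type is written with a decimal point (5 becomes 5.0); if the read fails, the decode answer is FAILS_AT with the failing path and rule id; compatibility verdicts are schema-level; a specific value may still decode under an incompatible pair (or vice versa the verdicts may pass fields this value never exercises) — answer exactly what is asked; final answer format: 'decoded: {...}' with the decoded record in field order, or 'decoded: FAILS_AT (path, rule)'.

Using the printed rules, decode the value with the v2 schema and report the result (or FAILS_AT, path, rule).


decoded: {"tier": "EMAIL", "verified": true, "score": 1.5, "zip": 3, "owner": "alpha"}

the writer's type comes first in each Ticket pair
migrating the Ticket value to v2:
  tier := "EMAIL" (from writer status)
  verified := true
  score := 1.5 (from writer rating)
  zip := 3
  owner := "alpha" (from writer country)
  writer retries: reserved -> dropped
  => decoded: {"tier": "EMAIL", "verified": true, "score": 1.5, "zip": 3, "owner": "alpha"}


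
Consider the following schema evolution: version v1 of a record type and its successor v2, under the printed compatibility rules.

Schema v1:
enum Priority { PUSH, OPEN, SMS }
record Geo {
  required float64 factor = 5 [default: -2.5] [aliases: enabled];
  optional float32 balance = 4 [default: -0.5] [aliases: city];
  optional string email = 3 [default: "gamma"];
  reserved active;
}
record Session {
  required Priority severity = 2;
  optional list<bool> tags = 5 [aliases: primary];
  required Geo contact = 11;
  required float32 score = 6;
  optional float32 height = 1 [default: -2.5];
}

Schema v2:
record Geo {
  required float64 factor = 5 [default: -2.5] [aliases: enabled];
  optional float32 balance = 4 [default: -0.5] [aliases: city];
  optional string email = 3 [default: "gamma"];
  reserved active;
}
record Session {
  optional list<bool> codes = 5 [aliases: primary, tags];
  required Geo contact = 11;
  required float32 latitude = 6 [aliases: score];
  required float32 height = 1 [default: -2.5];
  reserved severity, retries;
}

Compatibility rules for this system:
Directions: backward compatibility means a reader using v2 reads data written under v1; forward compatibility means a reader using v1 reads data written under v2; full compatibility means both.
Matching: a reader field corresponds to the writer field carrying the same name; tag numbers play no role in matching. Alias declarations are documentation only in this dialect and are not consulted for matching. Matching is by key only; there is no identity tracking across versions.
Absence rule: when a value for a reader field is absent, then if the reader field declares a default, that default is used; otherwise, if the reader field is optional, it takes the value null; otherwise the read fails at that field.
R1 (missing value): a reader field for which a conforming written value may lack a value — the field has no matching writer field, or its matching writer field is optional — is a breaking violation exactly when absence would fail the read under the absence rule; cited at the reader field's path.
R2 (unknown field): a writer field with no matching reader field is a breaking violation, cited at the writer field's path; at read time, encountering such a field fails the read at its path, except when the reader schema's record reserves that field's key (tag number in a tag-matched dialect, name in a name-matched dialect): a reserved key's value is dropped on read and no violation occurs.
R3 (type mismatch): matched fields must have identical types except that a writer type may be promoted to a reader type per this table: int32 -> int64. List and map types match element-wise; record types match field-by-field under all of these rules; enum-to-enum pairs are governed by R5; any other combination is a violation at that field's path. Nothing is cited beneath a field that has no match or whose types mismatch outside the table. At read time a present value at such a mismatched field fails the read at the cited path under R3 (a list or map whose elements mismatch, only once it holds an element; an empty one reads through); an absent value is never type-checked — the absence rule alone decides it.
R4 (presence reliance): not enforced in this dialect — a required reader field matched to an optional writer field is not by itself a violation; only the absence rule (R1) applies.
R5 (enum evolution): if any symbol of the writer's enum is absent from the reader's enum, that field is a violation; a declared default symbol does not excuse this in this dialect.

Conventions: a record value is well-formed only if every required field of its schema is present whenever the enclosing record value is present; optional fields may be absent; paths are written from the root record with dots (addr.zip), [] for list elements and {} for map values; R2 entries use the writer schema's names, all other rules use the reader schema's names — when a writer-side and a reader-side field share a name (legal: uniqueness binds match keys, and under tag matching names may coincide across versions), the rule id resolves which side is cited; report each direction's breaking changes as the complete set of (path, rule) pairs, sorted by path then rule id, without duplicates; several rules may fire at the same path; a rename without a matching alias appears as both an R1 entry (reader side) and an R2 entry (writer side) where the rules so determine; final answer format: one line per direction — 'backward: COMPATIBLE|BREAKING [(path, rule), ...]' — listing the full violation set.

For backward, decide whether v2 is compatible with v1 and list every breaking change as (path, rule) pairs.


backward: BREAKING [(latitude, R1), (score, R2), (tags, R2)]

in Session below, arrows point writer -> reader
backward analysis of Session with v2 as reader and v1 as writer:
  codes: no writer match
  contact: paired with writer contact (Geo -> Geo; writer required)
  latitude: no writer match
  height: paired with writer height (float32 -> float32; writer optional)
  severity (writer side), unknown to reader
  tags (writer side), unknown to reader
  score (writer side), unknown to reader
  contact.factor: paired with writer contact.factor (float64 -> float64; writer required)
  contact.balance: paired with writer contact.balance (float32 -> float32; writer optional)
  contact.email: paired with writer contact.email (string -> string; writer optional)
  R1 fires at latitude
  R2 fires at score
  R2 fires at tags
  backward on Session therefore BREAKING (3)
ruling out the remaining Session differences:
  removed field severity from record Session (its key "severity" joins the reserved list) -> affects forward compatibility only, which is not asked
  field height in record Session: optional changed to required -> triggers nothing under Session's printed rules — same verdict


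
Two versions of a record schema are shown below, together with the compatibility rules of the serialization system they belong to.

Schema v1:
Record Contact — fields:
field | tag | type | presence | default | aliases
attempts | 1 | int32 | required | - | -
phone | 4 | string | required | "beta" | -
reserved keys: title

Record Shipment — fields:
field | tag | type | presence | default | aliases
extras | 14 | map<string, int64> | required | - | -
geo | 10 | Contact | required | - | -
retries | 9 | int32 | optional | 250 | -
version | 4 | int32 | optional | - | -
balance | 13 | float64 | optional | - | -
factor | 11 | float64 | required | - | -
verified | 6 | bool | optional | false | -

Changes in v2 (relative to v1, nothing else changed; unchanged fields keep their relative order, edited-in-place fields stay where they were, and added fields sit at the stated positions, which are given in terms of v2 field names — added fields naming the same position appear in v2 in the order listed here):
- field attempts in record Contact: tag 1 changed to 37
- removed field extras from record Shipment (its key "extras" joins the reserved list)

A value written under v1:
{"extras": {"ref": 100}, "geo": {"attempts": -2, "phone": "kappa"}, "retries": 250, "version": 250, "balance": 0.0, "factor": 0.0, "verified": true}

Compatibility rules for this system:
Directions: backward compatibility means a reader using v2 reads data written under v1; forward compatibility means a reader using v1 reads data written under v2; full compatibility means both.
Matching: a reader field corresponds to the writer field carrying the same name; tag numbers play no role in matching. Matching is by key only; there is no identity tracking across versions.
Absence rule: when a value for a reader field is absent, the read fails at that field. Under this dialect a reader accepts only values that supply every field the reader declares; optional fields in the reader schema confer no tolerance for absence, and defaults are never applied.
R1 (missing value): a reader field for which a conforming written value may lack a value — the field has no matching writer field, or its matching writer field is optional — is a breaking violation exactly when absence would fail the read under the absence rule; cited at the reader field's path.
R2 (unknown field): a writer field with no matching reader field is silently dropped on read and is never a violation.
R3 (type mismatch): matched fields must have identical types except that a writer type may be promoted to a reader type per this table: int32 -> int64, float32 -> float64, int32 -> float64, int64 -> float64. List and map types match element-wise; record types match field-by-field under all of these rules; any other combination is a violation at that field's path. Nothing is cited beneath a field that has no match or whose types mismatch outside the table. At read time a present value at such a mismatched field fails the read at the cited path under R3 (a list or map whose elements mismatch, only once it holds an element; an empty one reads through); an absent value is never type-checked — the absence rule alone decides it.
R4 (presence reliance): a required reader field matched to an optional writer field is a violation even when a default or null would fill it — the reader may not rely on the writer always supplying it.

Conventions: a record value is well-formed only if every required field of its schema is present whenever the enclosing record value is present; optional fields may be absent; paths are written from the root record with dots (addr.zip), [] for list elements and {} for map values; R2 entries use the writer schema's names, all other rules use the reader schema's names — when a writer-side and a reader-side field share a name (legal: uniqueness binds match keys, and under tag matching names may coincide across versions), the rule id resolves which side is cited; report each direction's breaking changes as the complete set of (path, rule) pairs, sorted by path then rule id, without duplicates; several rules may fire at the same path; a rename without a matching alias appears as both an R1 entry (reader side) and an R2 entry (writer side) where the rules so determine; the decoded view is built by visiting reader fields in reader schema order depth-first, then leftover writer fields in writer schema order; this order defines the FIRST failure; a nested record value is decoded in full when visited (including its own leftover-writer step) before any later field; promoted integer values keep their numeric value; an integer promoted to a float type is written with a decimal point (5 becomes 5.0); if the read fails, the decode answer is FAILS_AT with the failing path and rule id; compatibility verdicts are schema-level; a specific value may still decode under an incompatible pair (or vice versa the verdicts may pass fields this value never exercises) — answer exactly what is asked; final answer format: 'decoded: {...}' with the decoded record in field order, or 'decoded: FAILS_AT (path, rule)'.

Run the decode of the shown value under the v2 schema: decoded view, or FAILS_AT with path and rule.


decoded: {"geo": {"attempts": -2, "phone": "kappa"}, "retries": 250, "version": 250, "balance": 0.0, "factor": 0.0, "verified": true}

each type pair in Shipment: writer, then reader
decoding the Shipment value with the v2 reader:
  geo.attempts := -2
  geo.phone := "kappa"
  retries := 250
  version := 250
  balance := 0.0
  factor := 0.0
  verified := true
  writer extras: unmatched, discarded
  => decoded: {"geo": {"attempts": -2, "phone": "kappa"}, "retries": 250, "version": 250, "balance": 0.0, "factor": 0.0, "verified": true}
the rest of the Shipment diff is inert for this question:
  field attempts in record Contact: tag 1 changed to 37 -> fires no rule on Shipment under this dialect and leaves the result unchanged


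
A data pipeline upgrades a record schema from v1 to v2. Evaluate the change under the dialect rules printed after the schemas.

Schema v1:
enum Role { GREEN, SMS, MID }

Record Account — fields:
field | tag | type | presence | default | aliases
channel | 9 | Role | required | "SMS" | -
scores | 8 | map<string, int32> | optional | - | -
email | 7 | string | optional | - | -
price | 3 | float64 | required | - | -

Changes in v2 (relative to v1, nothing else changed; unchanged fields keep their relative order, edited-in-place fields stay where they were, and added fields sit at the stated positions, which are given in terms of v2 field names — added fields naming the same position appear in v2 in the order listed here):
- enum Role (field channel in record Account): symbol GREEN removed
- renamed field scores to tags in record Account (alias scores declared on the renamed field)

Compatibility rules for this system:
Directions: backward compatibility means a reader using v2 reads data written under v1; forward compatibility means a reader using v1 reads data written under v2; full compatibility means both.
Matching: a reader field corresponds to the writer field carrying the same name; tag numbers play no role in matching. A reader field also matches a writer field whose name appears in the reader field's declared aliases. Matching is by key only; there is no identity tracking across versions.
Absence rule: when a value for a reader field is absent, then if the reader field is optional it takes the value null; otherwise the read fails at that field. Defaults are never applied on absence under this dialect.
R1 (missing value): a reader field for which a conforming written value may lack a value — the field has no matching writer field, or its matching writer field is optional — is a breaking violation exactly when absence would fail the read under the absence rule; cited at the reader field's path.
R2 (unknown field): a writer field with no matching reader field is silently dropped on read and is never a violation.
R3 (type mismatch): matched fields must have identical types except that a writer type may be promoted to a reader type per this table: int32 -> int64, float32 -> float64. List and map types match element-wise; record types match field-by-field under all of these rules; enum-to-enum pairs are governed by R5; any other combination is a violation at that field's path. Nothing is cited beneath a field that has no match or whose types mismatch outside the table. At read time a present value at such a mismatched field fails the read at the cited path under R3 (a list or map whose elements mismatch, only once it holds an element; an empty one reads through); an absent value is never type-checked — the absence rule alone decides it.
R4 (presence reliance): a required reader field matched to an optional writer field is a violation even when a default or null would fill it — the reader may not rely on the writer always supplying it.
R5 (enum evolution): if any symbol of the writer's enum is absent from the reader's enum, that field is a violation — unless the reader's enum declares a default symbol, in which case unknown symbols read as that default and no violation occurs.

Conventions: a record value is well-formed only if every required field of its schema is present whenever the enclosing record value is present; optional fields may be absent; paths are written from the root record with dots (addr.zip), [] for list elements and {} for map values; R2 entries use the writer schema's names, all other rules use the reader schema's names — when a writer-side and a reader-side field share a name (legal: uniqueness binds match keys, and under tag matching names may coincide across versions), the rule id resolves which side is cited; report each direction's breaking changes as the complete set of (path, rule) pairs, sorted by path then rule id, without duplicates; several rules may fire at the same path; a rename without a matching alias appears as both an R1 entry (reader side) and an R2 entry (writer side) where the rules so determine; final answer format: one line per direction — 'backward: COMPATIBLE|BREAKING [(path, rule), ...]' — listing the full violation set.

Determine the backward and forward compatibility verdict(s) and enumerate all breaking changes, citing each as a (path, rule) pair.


arrows below run writer -> reader for Account
backward analysis of Account with v2 as reader and v1 as writer:
  writer required, Role -> Role: reader channel maps from writer channel
  writer optional, map<string, int32> -> map<string, int32>: reader tags maps from writer scores
  writer optional, string -> string: reader email maps from writer email
  writer required, float64 -> float64: reader price maps from writer price
  R5 fires at channel
  => backward verdict for Account: BREAKING, 1 violation(s)
forward analysis of Account with v1 as reader and v2 as writer:
  writer required, Role -> Role: reader channel maps from writer channel
  scores has no writer counterpart
  writer optional, string -> string: reader email maps from writer email
  writer required, float64 -> float64: reader price maps from writer price
  leftover writer field: tags
  => no violations; forward on Account: COMPATIBLE

backward: BREAKING [(channel, R5)]; forward: COMPATIBLE []
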